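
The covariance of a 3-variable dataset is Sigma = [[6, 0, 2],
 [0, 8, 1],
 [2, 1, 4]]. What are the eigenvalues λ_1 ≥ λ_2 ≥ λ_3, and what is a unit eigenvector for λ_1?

Step 1 — characteristic polynomial p(λ) = det(λI - Sigma) = λ³ - tr·λ² + c_1·λ - det, where tr = trace, c_1 = sum of the principal 2×2 minors, det = det(Sigma):
  tr = 6 + 8 + 4 = 18,
  c_1 = (6·8 - (0)²) + (6·4 - (2)²) + (8·4 - (1)²) = 48 + 20 + 31 = 99,
  det = 6·(8·4 - (1)²) - (0)·((0)·4 - (1)·(2)) + (2)·((0)·(1) - 8·(2)) = 6·(31) - (0)·(-2) + (2)·(-16) = 154.
  So p(λ) = λ³ - 18λ² + 99λ - 154.
Step 2 — look for an integer root (rational root theorem: any rational root is an integer divisor of 154). Testing λ = 7:
  p(7) = 343 - 882 + 693 - 154 = 0  ✓
  Dividing out (λ - 7): p(λ) = (λ - 7)(λ² - 11λ + 22).
Step 3 — remaining eigenvalues from the quadratic λ² - 11λ + 22 = 0:
  Δ = 11² - 4·22 = 121 - 88 = 33,  λ = (11 ± √33)/2 = (11 ± 5.7446)/2 ≈ 8.3723 or 2.6277.
  Sorted: λ_1 = 8.3723,  λ_2 = 7,  λ_3 = 2.6277  (check: sum = 18 = tr ✓).

Step 4 — unit eigenvector for λ_1 ≈ 8.3723: v spans the null space of (Sigma - λ_1 I), whose rows are
  r_1 = (-2.3723, 0, 2),  r_2 = (0, -0.3723, 1),  r_3 = (2, 1, -4.3723).
  v is orthogonal to every row, so take v ∝ r_1 × r_2 = ((0)·(1) - (2)·(-0.3723), (2)·(0) - (-2.3723)·(1), (-2.3723)·(-0.3723) - (0)·(0)) ≈ (0.7446, 2.3723, 0.8832).
  Let u = (0.7446, 2.3723, 0.8832).
  ||u|| = √((0.7446)² + (2.3723)² + (0.8832)²) = √(6.9621) ≈ 2.6386,  v_1 = u/||u|| ≈ (0.2822, 0.8991, 0.3347) (||v_1|| = 1).

λ_1 = 8.3723,  λ_2 = 7,  λ_3 = 2.6277;  v_1 ≈ (0.2822, 0.8991, 0.3347)


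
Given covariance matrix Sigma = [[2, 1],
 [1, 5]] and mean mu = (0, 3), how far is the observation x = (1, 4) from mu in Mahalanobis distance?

Step 1 — centre the observation: (x - mu) = (1, 1).

Step 2 — invert Sigma. det(Sigma) = 2·5 - (1)² = 9.
  Sigma^{-1} = (1/det) · [[d, -b], [-b, a]] = [[0.5556, -0.1111],
 [-0.1111, 0.2222]].

Step 3 — form the quadratic (x - mu)^T · Sigma^{-1} · (x - mu):
  Sigma^{-1} · (x - mu) = (0.4444, 0.1111).
  (x - mu)^T · [Sigma^{-1} · (x - mu)] = (1)·(0.4444) + (1)·(0.1111) = 0.5556.

Step 4 — take square root: d = √(0.5556) ≈ 0.7454.

d(x, mu) = √(0.5556) ≈ 0.7454


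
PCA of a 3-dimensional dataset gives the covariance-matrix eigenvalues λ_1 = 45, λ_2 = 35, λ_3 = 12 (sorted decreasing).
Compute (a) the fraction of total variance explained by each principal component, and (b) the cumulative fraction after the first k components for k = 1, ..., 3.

Step 1 — total variance = trace(Sigma) = Σ λ_i = 45 + 35 + 12 = 92.

Step 2 — fraction explained by component i = λ_i / Σ λ:
  PC1: 45/92 = 0.4891
  PC2: 35/92 = 0.3804
  PC3: 12/92 = 0.1304

Step 3 — cumulative fraction after k components = (λ_1 + ... + λ_k) / Σ λ:
  k = 1: 45/92 = 0.4891
  k = 2: (45 + 35)/92 = 80/92 = 0.8696
  k = 3: (45 + 35 + 12)/92 = 92/92 = 1

Summary (fraction, with percent):

explained: PC1 0.4891 (48.91%), PC2 0.3804 (38.04%), PC3 0.1304 (13.04%);  cumulative: 0.4891, 0.8696, 1


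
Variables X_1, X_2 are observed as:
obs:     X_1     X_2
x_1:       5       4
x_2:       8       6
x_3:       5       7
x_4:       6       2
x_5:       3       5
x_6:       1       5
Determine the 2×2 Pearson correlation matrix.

Step 1 — column means:
  mean(X_1) = (5 + 8 + 5 + 6 + 3 + 1) / 6 = 28/6 = 4.6667
  mean(X_2) = (4 + 6 + 7 + 2 + 5 + 5) / 6 = 29/6 = 4.8333

Step 2 — sample variances and covariances s[i,j] = (1/(n-1)) · Σ_k (x_{k,i} - mean_i) · (x_{k,j} - mean_j), with n-1 = 5:
  s[X_1,X_1] = ((0.3333)·(0.3333) + (3.3333)·(3.3333) + (0.3333)·(0.3333) + (1.3333)·(1.3333) + (-1.6667)·(-1.6667) + (-3.6667)·(-3.6667)) / 5 = 29.3333/5 = 5.8667
  s[X_1,X_2] = ((0.3333)·(-0.8333) + (3.3333)·(1.1667) + (0.3333)·(2.1667) + (1.3333)·(-2.8333) + (-1.6667)·(0.1667) + (-3.6667)·(0.1667)) / 5 = -0.3333/5 = -0.0667
  s[X_2,X_2] = ((-0.8333)·(-0.8333) + (1.1667)·(1.1667) + (2.1667)·(2.1667) + (-2.8333)·(-2.8333) + (0.1667)·(0.1667) + (0.1667)·(0.1667)) / 5 = 14.8333/5 = 2.9667
  Sample standard deviations s_i = √(s[i,i]):
  s(X_1) = √(5.8667) = 2.4221
  s(X_2) = √(2.9667) = 1.7224

Step 3 — r_{ij} = s_{ij} / (s_i · s_j):
  r[X_1,X_1] = 1 (diagonal).
  r[X_1,X_2] = -0.0667 / (2.4221 · 1.7224) = -0.0667 / 4.1719 = -0.016
  r[X_2,X_2] = 1 (diagonal).

R is symmetric with unit diagonal. Assembling:

R = [[1, -0.016],
 [-0.016, 1]]


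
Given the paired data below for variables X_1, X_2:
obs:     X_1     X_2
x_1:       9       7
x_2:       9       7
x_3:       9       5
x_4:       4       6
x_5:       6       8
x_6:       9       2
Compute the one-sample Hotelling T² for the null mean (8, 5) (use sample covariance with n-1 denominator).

Step 1 — sample mean vector:
  mean(X_1) = (9 + 9 + 9 + 4 + 6 + 9) / 6 = 46/6 = 7.6667
  mean(X_2) = (7 + 7 + 5 + 6 + 8 + 2) / 6 = 35/6 = 5.8333
  x̄ = (7.6667, 5.8333),  deviation x̄ - mu_0 = (7.6667, 5.8333) - (8, 5) = (-0.3333, 0.8333).

Step 2 — sample covariance matrix, S[i,j] = (1/(n-1)) · Σ_k (x_{k,i} - mean_i) · (x_{k,j} - mean_j), divisor n-1 = 5:
  S[X_1,X_1] = ((1.3333)·(1.3333) + (1.3333)·(1.3333) + (1.3333)·(1.3333) + (-3.6667)·(-3.6667) + (-1.6667)·(-1.6667) + (1.3333)·(1.3333)) / 5 = 23.3333/5 = 4.6667
  S[X_1,X_2] = ((1.3333)·(1.1667) + (1.3333)·(1.1667) + (1.3333)·(-0.8333) + (-3.6667)·(0.1667) + (-1.6667)·(2.1667) + (1.3333)·(-3.8333)) / 5 = -7.3333/5 = -1.4667
  S[X_2,X_2] = ((1.1667)·(1.1667) + (1.1667)·(1.1667) + (-0.8333)·(-0.8333) + (0.1667)·(0.1667) + (2.1667)·(2.1667) + (-3.8333)·(-3.8333)) / 5 = 22.8333/5 = 4.5667
  S = [[4.6667, -1.4667],
 [-1.4667, 4.5667]].

Step 3 — invert S. det(S) = 4.6667·4.5667 - (-1.4667)² = 19.16.
  S^{-1} = (1/det) · [[d, -b], [-b, a]] = [[0.2383, 0.0765],
 [0.0765, 0.2436]].

Step 4 — quadratic form (x̄ - mu_0)^T · S^{-1} · (x̄ - mu_0):
  S^{-1} · (x̄ - mu_0) = (-0.0157, 0.1775),
  (x̄ - mu_0)^T · [...] = (-0.3333)·(-0.0157) + (0.8333)·(0.1775) = 0.1531.

Step 5 — scale by n: T² = 6 · 0.1531 = 0.9186.

T² ≈ 0.9186


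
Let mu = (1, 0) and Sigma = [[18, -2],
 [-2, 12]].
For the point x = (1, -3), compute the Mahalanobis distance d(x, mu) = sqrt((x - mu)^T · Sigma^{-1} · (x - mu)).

Step 1 — centre the observation: (x - mu) = (0, -3).

Step 2 — invert Sigma. det(Sigma) = 18·12 - (-2)² = 212.
  Sigma^{-1} = (1/det) · [[d, -b], [-b, a]] = [[0.0566, 0.0094],
 [0.0094, 0.0849]].

Step 3 — form the quadratic (x - mu)^T · Sigma^{-1} · (x - mu):
  Sigma^{-1} · (x - mu) = (-0.0283, -0.2547).
  (x - mu)^T · [Sigma^{-1} · (x - mu)] = (0)·(-0.0283) + (-3)·(-0.2547) = 0.7642.

Step 4 — take square root: d = √(0.7642) ≈ 0.8742.

d(x, mu) = √(0.7642) ≈ 0.8742


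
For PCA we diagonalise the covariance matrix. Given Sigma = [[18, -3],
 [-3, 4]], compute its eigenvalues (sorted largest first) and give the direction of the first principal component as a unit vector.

Step 1 — characteristic polynomial of 2×2 Sigma:
  det(Sigma - λI) = λ² - trace · λ + det = 0.
  trace = 18 + 4 = 22, det = 18·4 - (-3)² = 63.
Step 2 — discriminant:
  Δ = trace² - 4·det = 484 - 252 = 232.
Step 3 — eigenvalues:
  λ = (trace ± √Δ)/2 = (22 ± 15.2315)/2,
  λ_1 = 18.6158,  λ_2 = 3.3842.

Step 4 — unit eigenvector for λ_1: solve (Sigma - λ_1 I)v = 0. First row:
  (18 - 18.6158)·v_x + (-3)·v_y = 0, i.e. (-0.6158)·v_x + (-3)·v_y = 0,
  so v ∝ (b, λ_1 - a) = (-3, 0.6158); multiply by -1 so the first entry is positive: u = (3, -0.6158).
  ||u|| = √((3)² + (-0.6158)²) = √(9.3792) ≈ 3.0625,
  v_1 = u/||u|| ≈ (0.9796, -0.2011) (||v_1|| = 1).

λ_1 = 18.6158,  λ_2 = 3.3842;  v_1 ≈ (0.9796, -0.2011)


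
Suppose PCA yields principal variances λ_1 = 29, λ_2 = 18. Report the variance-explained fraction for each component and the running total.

Step 1 — total variance = trace(Sigma) = Σ λ_i = 29 + 18 = 47.

Step 2 — fraction explained by component i = λ_i / Σ λ:
  PC1: 29/47 = 0.617
  PC2: 18/47 = 0.383

Step 3 — cumulative fraction after k components = (λ_1 + ... + λ_k) / Σ λ:
  k = 1: 29/47 = 0.617
  k = 2: (29 + 18)/47 = 47/47 = 1

Summary (fraction, with percent):

explained: PC1 0.617 (61.7%), PC2 0.383 (38.3%);  cumulative: 0.617, 1


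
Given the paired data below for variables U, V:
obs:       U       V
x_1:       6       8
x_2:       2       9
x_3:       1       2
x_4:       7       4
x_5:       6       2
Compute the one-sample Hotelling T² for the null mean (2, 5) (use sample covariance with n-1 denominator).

Step 1 — sample mean vector:
  mean(U) = (6 + 2 + 1 + 7 + 6) / 5 = 22/5 = 4.4
  mean(V) = (8 + 9 + 2 + 4 + 2) / 5 = 25/5 = 5
  x̄ = (4.4, 5),  deviation x̄ - mu_0 = (4.4, 5) - (2, 5) = (2.4, 0).

Step 2 — sample covariance matrix, S[i,j] = (1/(n-1)) · Σ_k (x_{k,i} - mean_i) · (x_{k,j} - mean_j), divisor n-1 = 4:
  S[U,U] = ((1.6)·(1.6) + (-2.4)·(-2.4) + (-3.4)·(-3.4) + (2.6)·(2.6) + (1.6)·(1.6)) / 4 = 29.2/4 = 7.3
  S[U,V] = ((1.6)·(3) + (-2.4)·(4) + (-3.4)·(-3) + (2.6)·(-1) + (1.6)·(-3)) / 4 = -2/4 = -0.5
  S[V,V] = ((3)·(3) + (4)·(4) + (-3)·(-3) + (-1)·(-1) + (-3)·(-3)) / 4 = 44/4 = 11
  S = [[7.3, -0.5],
 [-0.5, 11]].

Step 3 — invert S. det(S) = 7.3·11 - (-0.5)² = 80.05.
  S^{-1} = (1/det) · [[d, -b], [-b, a]] = [[0.1374, 0.0062],
 [0.0062, 0.0912]].

Step 4 — quadratic form (x̄ - mu_0)^T · S^{-1} · (x̄ - mu_0):
  S^{-1} · (x̄ - mu_0) = (0.3298, 0.015),
  (x̄ - mu_0)^T · [...] = (2.4)·(0.3298) + (0)·(0.015) = 0.7915.

Step 5 — scale by n: T² = 5 · 0.7915 = 3.9575.

T² ≈ 3.9575


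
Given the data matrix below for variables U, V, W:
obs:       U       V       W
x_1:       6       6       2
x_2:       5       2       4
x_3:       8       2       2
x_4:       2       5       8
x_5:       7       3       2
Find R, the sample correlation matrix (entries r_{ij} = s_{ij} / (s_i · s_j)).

Step 1 — column means:
  mean(U) = (6 + 5 + 8 + 2 + 7) / 5 = 28/5 = 5.6
  mean(V) = (6 + 2 + 2 + 5 + 3) / 5 = 18/5 = 3.6
  mean(W) = (2 + 4 + 2 + 8 + 2) / 5 = 18/5 = 3.6

Step 2 — sample variances and covariances s[i,j] = (1/(n-1)) · Σ_k (x_{k,i} - mean_i) · (x_{k,j} - mean_j), with n-1 = 4:
  s[U,U] = ((0.4)·(0.4) + (-0.6)·(-0.6) + (2.4)·(2.4) + (-3.6)·(-3.6) + (1.4)·(1.4)) / 4 = 21.2/4 = 5.3
  s[U,V] = ((0.4)·(2.4) + (-0.6)·(-1.6) + (2.4)·(-1.6) + (-3.6)·(1.4) + (1.4)·(-0.6)) / 4 = -7.8/4 = -1.95
  s[U,W] = ((0.4)·(-1.6) + (-0.6)·(0.4) + (2.4)·(-1.6) + (-3.6)·(4.4) + (1.4)·(-1.6)) / 4 = -22.8/4 = -5.7
  s[V,V] = ((2.4)·(2.4) + (-1.6)·(-1.6) + (-1.6)·(-1.6) + (1.4)·(1.4) + (-0.6)·(-0.6)) / 4 = 13.2/4 = 3.3
  s[V,W] = ((2.4)·(-1.6) + (-1.6)·(0.4) + (-1.6)·(-1.6) + (1.4)·(4.4) + (-0.6)·(-1.6)) / 4 = 5.2/4 = 1.3
  s[W,W] = ((-1.6)·(-1.6) + (0.4)·(0.4) + (-1.6)·(-1.6) + (4.4)·(4.4) + (-1.6)·(-1.6)) / 4 = 27.2/4 = 6.8
  Sample standard deviations s_i = √(s[i,i]):
  s(U) = √(5.3) = 2.3022
  s(V) = √(3.3) = 1.8166
  s(W) = √(6.8) = 2.6077

Step 3 — r_{ij} = s_{ij} / (s_i · s_j):
  r[U,U] = 1 (diagonal).
  r[U,V] = -1.95 / (2.3022 · 1.8166) = -1.95 / 4.1821 = -0.4663
  r[U,W] = -5.7 / (2.3022 · 2.6077) = -5.7 / 6.0033 = -0.9495
  r[V,V] = 1 (diagonal).
  r[V,W] = 1.3 / (1.8166 · 2.6077) = 1.3 / 4.7371 = 0.2744
  r[W,W] = 1 (diagonal).

R is symmetric with unit diagonal. Assembling:

R = [[1, -0.4663, -0.9495],
 [-0.4663, 1, 0.2744],
 [-0.9495, 0.2744, 1]]


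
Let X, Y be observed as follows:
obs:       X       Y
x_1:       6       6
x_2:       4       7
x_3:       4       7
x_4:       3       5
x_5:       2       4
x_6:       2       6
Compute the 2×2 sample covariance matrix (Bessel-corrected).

Step 1 — column means:
  mean(X) = (6 + 4 + 4 + 3 + 2 + 2) / 6 = 21/6 = 3.5
  mean(Y) = (6 + 7 + 7 + 5 + 4 + 6) / 6 = 35/6 = 5.8333

Step 2 — sample covariance S[i,j] = (1/(n-1)) · Σ_k (x_{k,i} - mean_i) · (x_{k,j} - mean_j), with n-1 = 5.
  S[X,X] = ((2.5)·(2.5) + (0.5)·(0.5) + (0.5)·(0.5) + (-0.5)·(-0.5) + (-1.5)·(-1.5) + (-1.5)·(-1.5)) / 5 = 11.5/5 = 2.3
  S[X,Y] = ((2.5)·(0.1667) + (0.5)·(1.1667) + (0.5)·(1.1667) + (-0.5)·(-0.8333) + (-1.5)·(-1.8333) + (-1.5)·(0.1667)) / 5 = 4.5/5 = 0.9
  S[Y,Y] = ((0.1667)·(0.1667) + (1.1667)·(1.1667) + (1.1667)·(1.1667) + (-0.8333)·(-0.8333) + (-1.8333)·(-1.8333) + (0.1667)·(0.1667)) / 5 = 6.8333/5 = 1.3667

S is symmetric (S[j,i] = S[i,j]). Assembling:

S = [[2.3, 0.9],
 [0.9, 1.3667]]


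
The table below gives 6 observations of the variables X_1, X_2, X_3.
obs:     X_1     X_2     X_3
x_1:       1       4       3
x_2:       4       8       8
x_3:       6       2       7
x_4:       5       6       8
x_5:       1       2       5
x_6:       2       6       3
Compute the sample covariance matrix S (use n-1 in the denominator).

Step 1 — column means:
  mean(X_1) = (1 + 4 + 6 + 5 + 1 + 2) / 6 = 19/6 = 3.1667
  mean(X_2) = (4 + 8 + 2 + 6 + 2 + 6) / 6 = 28/6 = 4.6667
  mean(X_3) = (3 + 8 + 7 + 8 + 5 + 3) / 6 = 34/6 = 5.6667

Step 2 — sample covariance S[i,j] = (1/(n-1)) · Σ_k (x_{k,i} - mean_i) · (x_{k,j} - mean_j), with n-1 = 5.
  S[X_1,X_1] = ((-2.1667)·(-2.1667) + (0.8333)·(0.8333) + (2.8333)·(2.8333) + (1.8333)·(1.8333) + (-2.1667)·(-2.1667) + (-1.1667)·(-1.1667)) / 5 = 22.8333/5 = 4.5667
  S[X_1,X_2] = ((-2.1667)·(-0.6667) + (0.8333)·(3.3333) + (2.8333)·(-2.6667) + (1.8333)·(1.3333) + (-2.1667)·(-2.6667) + (-1.1667)·(1.3333)) / 5 = 3.3333/5 = 0.6667
  S[X_1,X_3] = ((-2.1667)·(-2.6667) + (0.8333)·(2.3333) + (2.8333)·(1.3333) + (1.8333)·(2.3333) + (-2.1667)·(-0.6667) + (-1.1667)·(-2.6667)) / 5 = 20.3333/5 = 4.0667
  S[X_2,X_2] = ((-0.6667)·(-0.6667) + (3.3333)·(3.3333) + (-2.6667)·(-2.6667) + (1.3333)·(1.3333) + (-2.6667)·(-2.6667) + (1.3333)·(1.3333)) / 5 = 29.3333/5 = 5.8667
  S[X_2,X_3] = ((-0.6667)·(-2.6667) + (3.3333)·(2.3333) + (-2.6667)·(1.3333) + (1.3333)·(2.3333) + (-2.6667)·(-0.6667) + (1.3333)·(-2.6667)) / 5 = 7.3333/5 = 1.4667
  S[X_3,X_3] = ((-2.6667)·(-2.6667) + (2.3333)·(2.3333) + (1.3333)·(1.3333) + (2.3333)·(2.3333) + (-0.6667)·(-0.6667) + (-2.6667)·(-2.6667)) / 5 = 27.3333/5 = 5.4667

S is symmetric (S[j,i] = S[i,j]). Assembling:

S = [[4.5667, 0.6667, 4.0667],
 [0.6667, 5.8667, 1.4667],
 [4.0667, 1.4667, 5.4667]]


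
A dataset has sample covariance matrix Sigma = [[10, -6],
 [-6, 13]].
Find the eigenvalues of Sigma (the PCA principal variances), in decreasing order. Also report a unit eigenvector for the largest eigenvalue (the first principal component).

Step 1 — characteristic polynomial of 2×2 Sigma:
  det(Sigma - λI) = λ² - trace · λ + det = 0.
  trace = 10 + 13 = 23, det = 10·13 - (-6)² = 94.
Step 2 — discriminant:
  Δ = trace² - 4·det = 529 - 376 = 153.
Step 3 — eigenvalues:
  λ = (trace ± √Δ)/2 = (23 ± 12.3693)/2,
  λ_1 = 17.6847,  λ_2 = 5.3153.

Step 4 — unit eigenvector for λ_1: solve (Sigma - λ_1 I)v = 0. First row:
  (10 - 17.6847)·v_x + (-6)·v_y = 0, i.e. (-7.6847)·v_x + (-6)·v_y = 0,
  so v ∝ (b, λ_1 - a) = (-6, 7.6847); multiply by -1 so the first entry is positive: u = (6, -7.6847).
  ||u|| = √((6)² + (-7.6847)²) = √(95.054) ≈ 9.7496,
  v_1 = u/||u|| ≈ (0.6154, -0.7882) (||v_1|| = 1).

λ_1 = 17.6847,  λ_2 = 5.3153;  v_1 ≈ (0.6154, -0.7882)


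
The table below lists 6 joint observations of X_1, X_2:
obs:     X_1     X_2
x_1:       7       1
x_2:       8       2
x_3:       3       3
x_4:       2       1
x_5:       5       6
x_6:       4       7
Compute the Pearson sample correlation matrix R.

Step 1 — column means:
  mean(X_1) = (7 + 8 + 3 + 2 + 5 + 4) / 6 = 29/6 = 4.8333
  mean(X_2) = (1 + 2 + 3 + 1 + 6 + 7) / 6 = 20/6 = 3.3333

Step 2 — sample variances and covariances s[i,j] = (1/(n-1)) · Σ_k (x_{k,i} - mean_i) · (x_{k,j} - mean_j), with n-1 = 5:
  s[X_1,X_1] = ((2.1667)·(2.1667) + (3.1667)·(3.1667) + (-1.8333)·(-1.8333) + (-2.8333)·(-2.8333) + (0.1667)·(0.1667) + (-0.8333)·(-0.8333)) / 5 = 26.8333/5 = 5.3667
  s[X_1,X_2] = ((2.1667)·(-2.3333) + (3.1667)·(-1.3333) + (-1.8333)·(-0.3333) + (-2.8333)·(-2.3333) + (0.1667)·(2.6667) + (-0.8333)·(3.6667)) / 5 = -4.6667/5 = -0.9333
  s[X_2,X_2] = ((-2.3333)·(-2.3333) + (-1.3333)·(-1.3333) + (-0.3333)·(-0.3333) + (-2.3333)·(-2.3333) + (2.6667)·(2.6667) + (3.6667)·(3.6667)) / 5 = 33.3333/5 = 6.6667
  Sample standard deviations s_i = √(s[i,i]):
  s(X_1) = √(5.3667) = 2.3166
  s(X_2) = √(6.6667) = 2.582

Step 3 — r_{ij} = s_{ij} / (s_i · s_j):
  r[X_1,X_1] = 1 (diagonal).
  r[X_1,X_2] = -0.9333 / (2.3166 · 2.582) = -0.9333 / 5.9815 = -0.156
  r[X_2,X_2] = 1 (diagonal).

R is symmetric with unit diagonal. Assembling:

R = [[1, -0.156],
 [-0.156, 1]]


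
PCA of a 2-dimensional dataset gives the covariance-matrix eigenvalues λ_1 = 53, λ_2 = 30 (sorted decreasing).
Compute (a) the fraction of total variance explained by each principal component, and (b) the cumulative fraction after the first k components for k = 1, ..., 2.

Step 1 — total variance = trace(Sigma) = Σ λ_i = 53 + 30 = 83.

Step 2 — fraction explained by component i = λ_i / Σ λ:
  PC1: 53/83 = 0.6386
  PC2: 30/83 = 0.3614

Step 3 — cumulative fraction after k components = (λ_1 + ... + λ_k) / Σ λ:
  k = 1: 53/83 = 0.6386
  k = 2: (53 + 30)/83 = 83/83 = 1

Summary (fraction, with percent):

explained: PC1 0.6386 (63.86%), PC2 0.3614 (36.14%);  cumulative: 0.6386, 1


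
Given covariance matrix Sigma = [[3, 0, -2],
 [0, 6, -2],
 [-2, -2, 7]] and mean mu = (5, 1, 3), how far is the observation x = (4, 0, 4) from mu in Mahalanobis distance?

Step 1 — centre the observation: (x - mu) = (-1, -1, 1).

Step 2 — invert Sigma (cofactor / det for 3×3, or solve directly):
  Sigma^{-1} = [[0.4222, 0.0444, 0.1333],
 [0.0444, 0.1889, 0.0667],
 [0.1333, 0.0667, 0.2]].

Step 3 — form the quadratic (x - mu)^T · Sigma^{-1} · (x - mu):
  Sigma^{-1} · (x - mu) = (-0.3333, -0.1667, 0).
  (x - mu)^T · [Sigma^{-1} · (x - mu)] = (-1)·(-0.3333) + (-1)·(-0.1667) + (1)·(0) = 0.5.

Step 4 — take square root: d = √(0.5) ≈ 0.7071.

d(x, mu) = √(0.5) ≈ 0.7071


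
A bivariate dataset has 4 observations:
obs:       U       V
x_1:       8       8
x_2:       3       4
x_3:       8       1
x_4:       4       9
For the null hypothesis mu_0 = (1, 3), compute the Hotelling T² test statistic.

Step 1 — sample mean vector:
  mean(U) = (8 + 3 + 8 + 4) / 4 = 23/4 = 5.75
  mean(V) = (8 + 4 + 1 + 9) / 4 = 22/4 = 5.5
  x̄ = (5.75, 5.5),  deviation x̄ - mu_0 = (5.75, 5.5) - (1, 3) = (4.75, 2.5).

Step 2 — sample covariance matrix, S[i,j] = (1/(n-1)) · Σ_k (x_{k,i} - mean_i) · (x_{k,j} - mean_j), divisor n-1 = 3:
  S[U,U] = ((2.25)·(2.25) + (-2.75)·(-2.75) + (2.25)·(2.25) + (-1.75)·(-1.75)) / 3 = 20.75/3 = 6.9167
  S[U,V] = ((2.25)·(2.5) + (-2.75)·(-1.5) + (2.25)·(-4.5) + (-1.75)·(3.5)) / 3 = -6.5/3 = -2.1667
  S[V,V] = ((2.5)·(2.5) + (-1.5)·(-1.5) + (-4.5)·(-4.5) + (3.5)·(3.5)) / 3 = 41/3 = 13.6667
  S = [[6.9167, -2.1667],
 [-2.1667, 13.6667]].

Step 3 — invert S. det(S) = 6.9167·13.6667 - (-2.1667)² = 89.8333.
  S^{-1} = (1/det) · [[d, -b], [-b, a]] = [[0.1521, 0.0241],
 [0.0241, 0.077]].

Step 4 — quadratic form (x̄ - mu_0)^T · S^{-1} · (x̄ - mu_0):
  S^{-1} · (x̄ - mu_0) = (0.7829, 0.3071),
  (x̄ - mu_0)^T · [...] = (4.75)·(0.7829) + (2.5)·(0.3071) = 4.4865.

Step 5 — scale by n: T² = 4 · 4.4865 = 17.9462.

T² ≈ 17.9462


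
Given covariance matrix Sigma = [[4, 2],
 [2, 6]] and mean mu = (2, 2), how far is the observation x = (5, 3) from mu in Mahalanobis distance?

Step 1 — centre the observation: (x - mu) = (3, 1).

Step 2 — invert Sigma. det(Sigma) = 4·6 - (2)² = 20.
  Sigma^{-1} = (1/det) · [[d, -b], [-b, a]] = [[0.3, -0.1],
 [-0.1, 0.2]].

Step 3 — form the quadratic (x - mu)^T · Sigma^{-1} · (x - mu):
  Sigma^{-1} · (x - mu) = (0.8, -0.1).
  (x - mu)^T · [Sigma^{-1} · (x - mu)] = (3)·(0.8) + (1)·(-0.1) = 2.3.

Step 4 — take square root: d = √(2.3) ≈ 1.5166.

d(x, mu) = √(2.3) ≈ 1.5166


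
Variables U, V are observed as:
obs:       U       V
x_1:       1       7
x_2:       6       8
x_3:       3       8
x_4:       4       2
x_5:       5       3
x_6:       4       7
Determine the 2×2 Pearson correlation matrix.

Step 1 — column means:
  mean(U) = (1 + 6 + 3 + 4 + 5 + 4) / 6 = 23/6 = 3.8333
  mean(V) = (7 + 8 + 8 + 2 + 3 + 7) / 6 = 35/6 = 5.8333

Step 2 — sample variances and covariances s[i,j] = (1/(n-1)) · Σ_k (x_{k,i} - mean_i) · (x_{k,j} - mean_j), with n-1 = 5:
  s[U,U] = ((-2.8333)·(-2.8333) + (2.1667)·(2.1667) + (-0.8333)·(-0.8333) + (0.1667)·(0.1667) + (1.1667)·(1.1667) + (0.1667)·(0.1667)) / 5 = 14.8333/5 = 2.9667
  s[U,V] = ((-2.8333)·(1.1667) + (2.1667)·(2.1667) + (-0.8333)·(2.1667) + (0.1667)·(-3.8333) + (1.1667)·(-2.8333) + (0.1667)·(1.1667)) / 5 = -4.1667/5 = -0.8333
  s[V,V] = ((1.1667)·(1.1667) + (2.1667)·(2.1667) + (2.1667)·(2.1667) + (-3.8333)·(-3.8333) + (-2.8333)·(-2.8333) + (1.1667)·(1.1667)) / 5 = 34.8333/5 = 6.9667
  Sample standard deviations s_i = √(s[i,i]):
  s(U) = √(2.9667) = 1.7224
  s(V) = √(6.9667) = 2.6394

Step 3 — r_{ij} = s_{ij} / (s_i · s_j):
  r[U,U] = 1 (diagonal).
  r[U,V] = -0.8333 / (1.7224 · 2.6394) = -0.8333 / 4.5462 = -0.1833
  r[V,V] = 1 (diagonal).

R is symmetric with unit diagonal. Assembling:

R = [[1, -0.1833],
 [-0.1833, 1]]


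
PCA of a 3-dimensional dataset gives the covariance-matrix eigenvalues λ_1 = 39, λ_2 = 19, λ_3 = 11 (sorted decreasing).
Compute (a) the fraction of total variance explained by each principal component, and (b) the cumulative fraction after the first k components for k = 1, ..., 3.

Step 1 — total variance = trace(Sigma) = Σ λ_i = 39 + 19 + 11 = 69.

Step 2 — fraction explained by component i = λ_i / Σ λ:
  PC1: 39/69 = 0.5652
  PC2: 19/69 = 0.2754
  PC3: 11/69 = 0.1594

Step 3 — cumulative fraction after k components = (λ_1 + ... + λ_k) / Σ λ:
  k = 1: 39/69 = 0.5652
  k = 2: (39 + 19)/69 = 58/69 = 0.8406
  k = 3: (39 + 19 + 11)/69 = 69/69 = 1

Summary (fraction, with percent):

explained: PC1 0.5652 (56.52%), PC2 0.2754 (27.54%), PC3 0.1594 (15.94%);  cumulative: 0.5652, 0.8406, 1


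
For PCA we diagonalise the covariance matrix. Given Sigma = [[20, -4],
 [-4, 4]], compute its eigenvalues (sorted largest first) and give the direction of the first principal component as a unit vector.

Step 1 — characteristic polynomial of 2×2 Sigma:
  det(Sigma - λI) = λ² - trace · λ + det = 0.
  trace = 20 + 4 = 24, det = 20·4 - (-4)² = 64.
Step 2 — discriminant:
  Δ = trace² - 4·det = 576 - 256 = 320.
Step 3 — eigenvalues:
  λ = (trace ± √Δ)/2 = (24 ± 17.8885)/2,
  λ_1 = 20.9443,  λ_2 = 3.0557.

Step 4 — unit eigenvector for λ_1: solve (Sigma - λ_1 I)v = 0. First row:
  (20 - 20.9443)·v_x + (-4)·v_y = 0, i.e. (-0.9443)·v_x + (-4)·v_y = 0,
  so v ∝ (b, λ_1 - a) = (-4, 0.9443); multiply by -1 so the first entry is positive: u = (4, -0.9443).
  ||u|| = √((4)² + (-0.9443)²) = √(16.8916) ≈ 4.1099,
  v_1 = u/||u|| ≈ (0.9732, -0.2298) (||v_1|| = 1).

λ_1 = 20.9443,  λ_2 = 3.0557;  v_1 ≈ (0.9732, -0.2298)


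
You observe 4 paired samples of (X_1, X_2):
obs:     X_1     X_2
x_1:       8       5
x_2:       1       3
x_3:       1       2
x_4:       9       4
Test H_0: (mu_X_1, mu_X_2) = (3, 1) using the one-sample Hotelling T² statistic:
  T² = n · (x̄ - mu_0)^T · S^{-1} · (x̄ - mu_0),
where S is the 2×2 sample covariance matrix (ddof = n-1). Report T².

Step 1 — sample mean vector:
  mean(X_1) = (8 + 1 + 1 + 9) / 4 = 19/4 = 4.75
  mean(X_2) = (5 + 3 + 2 + 4) / 4 = 14/4 = 3.5
  x̄ = (4.75, 3.5),  deviation x̄ - mu_0 = (4.75, 3.5) - (3, 1) = (1.75, 2.5).

Step 2 — sample covariance matrix, S[i,j] = (1/(n-1)) · Σ_k (x_{k,i} - mean_i) · (x_{k,j} - mean_j), divisor n-1 = 3:
  S[X_1,X_1] = ((3.25)·(3.25) + (-3.75)·(-3.75) + (-3.75)·(-3.75) + (4.25)·(4.25)) / 3 = 56.75/3 = 18.9167
  S[X_1,X_2] = ((3.25)·(1.5) + (-3.75)·(-0.5) + (-3.75)·(-1.5) + (4.25)·(0.5)) / 3 = 14.5/3 = 4.8333
  S[X_2,X_2] = ((1.5)·(1.5) + (-0.5)·(-0.5) + (-1.5)·(-1.5) + (0.5)·(0.5)) / 3 = 5/3 = 1.6667
  S = [[18.9167, 4.8333],
 [4.8333, 1.6667]].

Step 3 — invert S. det(S) = 18.9167·1.6667 - (4.8333)² = 8.1667.
  S^{-1} = (1/det) · [[d, -b], [-b, a]] = [[0.2041, -0.5918],
 [-0.5918, 2.3163]].

Step 4 — quadratic form (x̄ - mu_0)^T · S^{-1} · (x̄ - mu_0):
  S^{-1} · (x̄ - mu_0) = (-1.1224, 4.7551),
  (x̄ - mu_0)^T · [...] = (1.75)·(-1.1224) + (2.5)·(4.7551) = 9.9235.

Step 5 — scale by n: T² = 4 · 9.9235 = 39.6939.

T² ≈ 39.6939


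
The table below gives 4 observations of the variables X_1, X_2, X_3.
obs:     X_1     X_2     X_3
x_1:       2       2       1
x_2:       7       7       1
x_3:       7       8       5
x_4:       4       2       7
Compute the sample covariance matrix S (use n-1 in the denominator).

Step 1 — column means:
  mean(X_1) = (2 + 7 + 7 + 4) / 4 = 20/4 = 5
  mean(X_2) = (2 + 7 + 8 + 2) / 4 = 19/4 = 4.75
  mean(X_3) = (1 + 1 + 5 + 7) / 4 = 14/4 = 3.5

Step 2 — sample covariance S[i,j] = (1/(n-1)) · Σ_k (x_{k,i} - mean_i) · (x_{k,j} - mean_j), with n-1 = 3.
  S[X_1,X_1] = ((-3)·(-3) + (2)·(2) + (2)·(2) + (-1)·(-1)) / 3 = 18/3 = 6
  S[X_1,X_2] = ((-3)·(-2.75) + (2)·(2.25) + (2)·(3.25) + (-1)·(-2.75)) / 3 = 22/3 = 7.3333
  S[X_1,X_3] = ((-3)·(-2.5) + (2)·(-2.5) + (2)·(1.5) + (-1)·(3.5)) / 3 = 2/3 = 0.6667
  S[X_2,X_2] = ((-2.75)·(-2.75) + (2.25)·(2.25) + (3.25)·(3.25) + (-2.75)·(-2.75)) / 3 = 30.75/3 = 10.25
  S[X_2,X_3] = ((-2.75)·(-2.5) + (2.25)·(-2.5) + (3.25)·(1.5) + (-2.75)·(3.5)) / 3 = -3.5/3 = -1.1667
  S[X_3,X_3] = ((-2.5)·(-2.5) + (-2.5)·(-2.5) + (1.5)·(1.5) + (3.5)·(3.5)) / 3 = 27/3 = 9

S is symmetric (S[j,i] = S[i,j]). Assembling:

S = [[6, 7.3333, 0.6667],
 [7.3333, 10.25, -1.1667],
 [0.6667, -1.1667, 9]]


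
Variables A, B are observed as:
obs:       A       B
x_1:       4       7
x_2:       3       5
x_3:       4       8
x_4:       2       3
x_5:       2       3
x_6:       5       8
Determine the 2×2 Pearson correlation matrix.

Step 1 — column means:
  mean(A) = (4 + 3 + 4 + 2 + 2 + 5) / 6 = 20/6 = 3.3333
  mean(B) = (7 + 5 + 8 + 3 + 3 + 8) / 6 = 34/6 = 5.6667

Step 2 — sample variances and covariances s[i,j] = (1/(n-1)) · Σ_k (x_{k,i} - mean_i) · (x_{k,j} - mean_j), with n-1 = 5:
  s[A,A] = ((0.6667)·(0.6667) + (-0.3333)·(-0.3333) + (0.6667)·(0.6667) + (-1.3333)·(-1.3333) + (-1.3333)·(-1.3333) + (1.6667)·(1.6667)) / 5 = 7.3333/5 = 1.4667
  s[A,B] = ((0.6667)·(1.3333) + (-0.3333)·(-0.6667) + (0.6667)·(2.3333) + (-1.3333)·(-2.6667) + (-1.3333)·(-2.6667) + (1.6667)·(2.3333)) / 5 = 13.6667/5 = 2.7333
  s[B,B] = ((1.3333)·(1.3333) + (-0.6667)·(-0.6667) + (2.3333)·(2.3333) + (-2.6667)·(-2.6667) + (-2.6667)·(-2.6667) + (2.3333)·(2.3333)) / 5 = 27.3333/5 = 5.4667
  Sample standard deviations s_i = √(s[i,i]):
  s(A) = √(1.4667) = 1.2111
  s(B) = √(5.4667) = 2.3381

Step 3 — r_{ij} = s_{ij} / (s_i · s_j):
  r[A,A] = 1 (diagonal).
  r[A,B] = 2.7333 / (1.2111 · 2.3381) = 2.7333 / 2.8316 = 0.9653
  r[B,B] = 1 (diagonal).

R is symmetric with unit diagonal. Assembling:

R = [[1, 0.9653],
 [0.9653, 1]]


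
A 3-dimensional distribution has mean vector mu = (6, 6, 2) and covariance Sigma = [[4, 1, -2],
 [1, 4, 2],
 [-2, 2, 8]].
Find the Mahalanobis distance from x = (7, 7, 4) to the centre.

Step 1 — centre the observation: (x - mu) = (1, 1, 2).

Step 2 — invert Sigma (cofactor / det for 3×3, or solve directly):
  Sigma^{-1} = [[0.35, -0.15, 0.125],
 [-0.15, 0.35, -0.125],
 [0.125, -0.125, 0.1875]].

Step 3 — form the quadratic (x - mu)^T · Sigma^{-1} · (x - mu):
  Sigma^{-1} · (x - mu) = (0.45, -0.05, 0.375).
  (x - mu)^T · [Sigma^{-1} · (x - mu)] = (1)·(0.45) + (1)·(-0.05) + (2)·(0.375) = 1.15.

Step 4 — take square root: d = √(1.15) ≈ 1.0724.

d(x, mu) = √(1.15) ≈ 1.0724


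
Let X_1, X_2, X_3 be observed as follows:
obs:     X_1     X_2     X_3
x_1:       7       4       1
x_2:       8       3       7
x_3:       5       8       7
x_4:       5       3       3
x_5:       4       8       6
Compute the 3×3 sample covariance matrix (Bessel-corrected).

Step 1 — column means:
  mean(X_1) = (7 + 8 + 5 + 5 + 4) / 5 = 29/5 = 5.8
  mean(X_2) = (4 + 3 + 8 + 3 + 8) / 5 = 26/5 = 5.2
  mean(X_3) = (1 + 7 + 7 + 3 + 6) / 5 = 24/5 = 4.8

Step 2 — sample covariance S[i,j] = (1/(n-1)) · Σ_k (x_{k,i} - mean_i) · (x_{k,j} - mean_j), with n-1 = 4.
  S[X_1,X_1] = ((1.2)·(1.2) + (2.2)·(2.2) + (-0.8)·(-0.8) + (-0.8)·(-0.8) + (-1.8)·(-1.8)) / 4 = 10.8/4 = 2.7
  S[X_1,X_2] = ((1.2)·(-1.2) + (2.2)·(-2.2) + (-0.8)·(2.8) + (-0.8)·(-2.2) + (-1.8)·(2.8)) / 4 = -11.8/4 = -2.95
  S[X_1,X_3] = ((1.2)·(-3.8) + (2.2)·(2.2) + (-0.8)·(2.2) + (-0.8)·(-1.8) + (-1.8)·(1.2)) / 4 = -2.2/4 = -0.55
  S[X_2,X_2] = ((-1.2)·(-1.2) + (-2.2)·(-2.2) + (2.8)·(2.8) + (-2.2)·(-2.2) + (2.8)·(2.8)) / 4 = 26.8/4 = 6.7
  S[X_2,X_3] = ((-1.2)·(-3.8) + (-2.2)·(2.2) + (2.8)·(2.2) + (-2.2)·(-1.8) + (2.8)·(1.2)) / 4 = 13.2/4 = 3.3
  S[X_3,X_3] = ((-3.8)·(-3.8) + (2.2)·(2.2) + (2.2)·(2.2) + (-1.8)·(-1.8) + (1.2)·(1.2)) / 4 = 28.8/4 = 7.2

S is symmetric (S[j,i] = S[i,j]). Assembling:

S = [[2.7, -2.95, -0.55],
 [-2.95, 6.7, 3.3],
 [-0.55, 3.3, 7.2]]


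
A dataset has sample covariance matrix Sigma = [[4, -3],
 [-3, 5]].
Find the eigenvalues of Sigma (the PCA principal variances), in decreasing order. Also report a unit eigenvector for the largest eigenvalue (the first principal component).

Step 1 — characteristic polynomial of 2×2 Sigma:
  det(Sigma - λI) = λ² - trace · λ + det = 0.
  trace = 4 + 5 = 9, det = 4·5 - (-3)² = 11.
Step 2 — discriminant:
  Δ = trace² - 4·det = 81 - 44 = 37.
Step 3 — eigenvalues:
  λ = (trace ± √Δ)/2 = (9 ± 6.0828)/2,
  λ_1 = 7.5414,  λ_2 = 1.4586.

Step 4 — unit eigenvector for λ_1: solve (Sigma - λ_1 I)v = 0. First row:
  (4 - 7.5414)·v_x + (-3)·v_y = 0, i.e. (-3.5414)·v_x + (-3)·v_y = 0,
  so v ∝ (b, λ_1 - a) = (-3, 3.5414); multiply by -1 so the first entry is positive: u = (3, -3.5414).
  ||u|| = √((3)² + (-3.5414)²) = √(21.5414) ≈ 4.6413,
  v_1 = u/||u|| ≈ (0.6464, -0.763) (||v_1|| = 1).

λ_1 = 7.5414,  λ_2 = 1.4586;  v_1 ≈ (0.6464, -0.763)


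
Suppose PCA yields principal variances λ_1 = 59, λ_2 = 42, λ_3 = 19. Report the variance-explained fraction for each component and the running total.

Step 1 — total variance = trace(Sigma) = Σ λ_i = 59 + 42 + 19 = 120.

Step 2 — fraction explained by component i = λ_i / Σ λ:
  PC1: 59/120 = 0.4917
  PC2: 42/120 = 0.35
  PC3: 19/120 = 0.1583

Step 3 — cumulative fraction after k components = (λ_1 + ... + λ_k) / Σ λ:
  k = 1: 59/120 = 0.4917
  k = 2: (59 + 42)/120 = 101/120 = 0.8417
  k = 3: (59 + 42 + 19)/120 = 120/120 = 1

Summary (fraction, with percent):

explained: PC1 0.4917 (49.17%), PC2 0.35 (35%), PC3 0.1583 (15.83%);  cumulative: 0.4917, 0.8417, 1


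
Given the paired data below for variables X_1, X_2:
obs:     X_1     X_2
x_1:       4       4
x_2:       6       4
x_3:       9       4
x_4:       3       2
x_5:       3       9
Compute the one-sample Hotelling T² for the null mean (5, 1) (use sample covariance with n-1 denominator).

Step 1 — sample mean vector:
  mean(X_1) = (4 + 6 + 9 + 3 + 3) / 5 = 25/5 = 5
  mean(X_2) = (4 + 4 + 4 + 2 + 9) / 5 = 23/5 = 4.6
  x̄ = (5, 4.6),  deviation x̄ - mu_0 = (5, 4.6) - (5, 1) = (0, 3.6).

Step 2 — sample covariance matrix, S[i,j] = (1/(n-1)) · Σ_k (x_{k,i} - mean_i) · (x_{k,j} - mean_j), divisor n-1 = 4:
  S[X_1,X_1] = ((-1)·(-1) + (1)·(1) + (4)·(4) + (-2)·(-2) + (-2)·(-2)) / 4 = 26/4 = 6.5
  S[X_1,X_2] = ((-1)·(-0.6) + (1)·(-0.6) + (4)·(-0.6) + (-2)·(-2.6) + (-2)·(4.4)) / 4 = -6/4 = -1.5
  S[X_2,X_2] = ((-0.6)·(-0.6) + (-0.6)·(-0.6) + (-0.6)·(-0.6) + (-2.6)·(-2.6) + (4.4)·(4.4)) / 4 = 27.2/4 = 6.8
  S = [[6.5, -1.5],
 [-1.5, 6.8]].

Step 3 — invert S. det(S) = 6.5·6.8 - (-1.5)² = 41.95.
  S^{-1} = (1/det) · [[d, -b], [-b, a]] = [[0.1621, 0.0358],
 [0.0358, 0.1549]].

Step 4 — quadratic form (x̄ - mu_0)^T · S^{-1} · (x̄ - mu_0):
  S^{-1} · (x̄ - mu_0) = (0.1287, 0.5578),
  (x̄ - mu_0)^T · [...] = (0)·(0.1287) + (3.6)·(0.5578) = 2.0081.

Step 5 — scale by n: T² = 5 · 2.0081 = 10.0405.

T² ≈ 10.0405


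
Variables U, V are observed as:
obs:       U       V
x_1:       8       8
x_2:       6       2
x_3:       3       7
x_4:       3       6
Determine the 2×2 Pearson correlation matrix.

Step 1 — column means:
  mean(U) = (8 + 6 + 3 + 3) / 4 = 20/4 = 5
  mean(V) = (8 + 2 + 7 + 6) / 4 = 23/4 = 5.75

Step 2 — sample variances and covariances s[i,j] = (1/(n-1)) · Σ_k (x_{k,i} - mean_i) · (x_{k,j} - mean_j), with n-1 = 3:
  s[U,U] = ((3)·(3) + (1)·(1) + (-2)·(-2) + (-2)·(-2)) / 3 = 18/3 = 6
  s[U,V] = ((3)·(2.25) + (1)·(-3.75) + (-2)·(1.25) + (-2)·(0.25)) / 3 = 0/3 = 0
  s[V,V] = ((2.25)·(2.25) + (-3.75)·(-3.75) + (1.25)·(1.25) + (0.25)·(0.25)) / 3 = 20.75/3 = 6.9167
  Sample standard deviations s_i = √(s[i,i]):
  s(U) = √(6) = 2.4495
  s(V) = √(6.9167) = 2.63

Step 3 — r_{ij} = s_{ij} / (s_i · s_j):
  r[U,U] = 1 (diagonal).
  r[U,V] = 0 / (2.4495 · 2.63) = 0 / 6.442 = 0
  r[V,V] = 1 (diagonal).

R is symmetric with unit diagonal. Assembling:

R = [[1, 0],
 [0, 1]]


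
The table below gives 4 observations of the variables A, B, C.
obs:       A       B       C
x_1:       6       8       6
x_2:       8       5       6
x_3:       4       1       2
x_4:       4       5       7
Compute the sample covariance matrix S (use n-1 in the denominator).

Step 1 — column means:
  mean(A) = (6 + 8 + 4 + 4) / 4 = 22/4 = 5.5
  mean(B) = (8 + 5 + 1 + 5) / 4 = 19/4 = 4.75
  mean(C) = (6 + 6 + 2 + 7) / 4 = 21/4 = 5.25

Step 2 — sample covariance S[i,j] = (1/(n-1)) · Σ_k (x_{k,i} - mean_i) · (x_{k,j} - mean_j), with n-1 = 3.
  S[A,A] = ((0.5)·(0.5) + (2.5)·(2.5) + (-1.5)·(-1.5) + (-1.5)·(-1.5)) / 3 = 11/3 = 3.6667
  S[A,B] = ((0.5)·(3.25) + (2.5)·(0.25) + (-1.5)·(-3.75) + (-1.5)·(0.25)) / 3 = 7.5/3 = 2.5
  S[A,C] = ((0.5)·(0.75) + (2.5)·(0.75) + (-1.5)·(-3.25) + (-1.5)·(1.75)) / 3 = 4.5/3 = 1.5
  S[B,B] = ((3.25)·(3.25) + (0.25)·(0.25) + (-3.75)·(-3.75) + (0.25)·(0.25)) / 3 = 24.75/3 = 8.25
  S[B,C] = ((3.25)·(0.75) + (0.25)·(0.75) + (-3.75)·(-3.25) + (0.25)·(1.75)) / 3 = 15.25/3 = 5.0833
  S[C,C] = ((0.75)·(0.75) + (0.75)·(0.75) + (-3.25)·(-3.25) + (1.75)·(1.75)) / 3 = 14.75/3 = 4.9167

S is symmetric (S[j,i] = S[i,j]). Assembling:

S = [[3.6667, 2.5, 1.5],
 [2.5, 8.25, 5.0833],
 [1.5, 5.0833, 4.9167]]


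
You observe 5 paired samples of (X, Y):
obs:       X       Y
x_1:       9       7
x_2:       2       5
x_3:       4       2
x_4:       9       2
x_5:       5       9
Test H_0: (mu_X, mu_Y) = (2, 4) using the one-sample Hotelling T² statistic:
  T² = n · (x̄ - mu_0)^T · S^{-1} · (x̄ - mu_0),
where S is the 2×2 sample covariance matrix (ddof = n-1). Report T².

Step 1 — sample mean vector:
  mean(X) = (9 + 2 + 4 + 9 + 5) / 5 = 29/5 = 5.8
  mean(Y) = (7 + 5 + 2 + 2 + 9) / 5 = 25/5 = 5
  x̄ = (5.8, 5),  deviation x̄ - mu_0 = (5.8, 5) - (2, 4) = (3.8, 1).

Step 2 — sample covariance matrix, S[i,j] = (1/(n-1)) · Σ_k (x_{k,i} - mean_i) · (x_{k,j} - mean_j), divisor n-1 = 4:
  S[X,X] = ((3.2)·(3.2) + (-3.8)·(-3.8) + (-1.8)·(-1.8) + (3.2)·(3.2) + (-0.8)·(-0.8)) / 4 = 38.8/4 = 9.7
  S[X,Y] = ((3.2)·(2) + (-3.8)·(0) + (-1.8)·(-3) + (3.2)·(-3) + (-0.8)·(4)) / 4 = -1/4 = -0.25
  S[Y,Y] = ((2)·(2) + (0)·(0) + (-3)·(-3) + (-3)·(-3) + (4)·(4)) / 4 = 38/4 = 9.5
  S = [[9.7, -0.25],
 [-0.25, 9.5]].

Step 3 — invert S. det(S) = 9.7·9.5 - (-0.25)² = 92.0875.
  S^{-1} = (1/det) · [[d, -b], [-b, a]] = [[0.1032, 0.0027],
 [0.0027, 0.1053]].

Step 4 — quadratic form (x̄ - mu_0)^T · S^{-1} · (x̄ - mu_0):
  S^{-1} · (x̄ - mu_0) = (0.3947, 0.1157),
  (x̄ - mu_0)^T · [...] = (3.8)·(0.3947) + (1)·(0.1157) = 1.6156.

Step 5 — scale by n: T² = 5 · 1.6156 = 8.0782.

T² ≈ 8.0782


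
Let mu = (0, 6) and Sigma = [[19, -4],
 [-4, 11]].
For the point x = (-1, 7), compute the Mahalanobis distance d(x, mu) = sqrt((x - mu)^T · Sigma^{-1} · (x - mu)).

Step 1 — centre the observation: (x - mu) = (-1, 1).

Step 2 — invert Sigma. det(Sigma) = 19·11 - (-4)² = 193.
  Sigma^{-1} = (1/det) · [[d, -b], [-b, a]] = [[0.057, 0.0207],
 [0.0207, 0.0984]].

Step 3 — form the quadratic (x - mu)^T · Sigma^{-1} · (x - mu):
  Sigma^{-1} · (x - mu) = (-0.0363, 0.0777).
  (x - mu)^T · [Sigma^{-1} · (x - mu)] = (-1)·(-0.0363) + (1)·(0.0777) = 0.114.

Step 4 — take square root: d = √(0.114) ≈ 0.3376.

d(x, mu) = √(0.114) ≈ 0.3376


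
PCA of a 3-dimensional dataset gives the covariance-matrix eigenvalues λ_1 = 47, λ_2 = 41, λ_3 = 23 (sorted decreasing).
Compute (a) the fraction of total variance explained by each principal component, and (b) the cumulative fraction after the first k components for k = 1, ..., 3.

Step 1 — total variance = trace(Sigma) = Σ λ_i = 47 + 41 + 23 = 111.

Step 2 — fraction explained by component i = λ_i / Σ λ:
  PC1: 47/111 = 0.4234
  PC2: 41/111 = 0.3694
  PC3: 23/111 = 0.2072

Step 3 — cumulative fraction after k components = (λ_1 + ... + λ_k) / Σ λ:
  k = 1: 47/111 = 0.4234
  k = 2: (47 + 41)/111 = 88/111 = 0.7928
  k = 3: (47 + 41 + 23)/111 = 111/111 = 1

Summary (fraction, with percent):

explained: PC1 0.4234 (42.34%), PC2 0.3694 (36.94%), PC3 0.2072 (20.72%);  cumulative: 0.4234, 0.7928, 1


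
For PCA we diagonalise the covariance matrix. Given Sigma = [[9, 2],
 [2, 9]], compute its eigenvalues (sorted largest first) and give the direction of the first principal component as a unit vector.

Step 1 — characteristic polynomial of 2×2 Sigma:
  det(Sigma - λI) = λ² - trace · λ + det = 0.
  trace = 9 + 9 = 18, det = 9·9 - (2)² = 77.
Step 2 — discriminant:
  Δ = trace² - 4·det = 324 - 308 = 16.
Step 3 — eigenvalues:
  λ = (trace ± √Δ)/2 = (18 ± 4)/2,
  λ_1 = 11,  λ_2 = 7.

Step 4 — unit eigenvector for λ_1: solve (Sigma - λ_1 I)v = 0. First row:
  (9 - 11)·v_x + (2)·v_y = 0, i.e. (-2)·v_x + (2)·v_y = 0,
  so v ∝ (b, λ_1 - a) = (2, 2) = u.
  ||u|| = √((2)² + (2)²) = √(8) ≈ 2.8284,
  v_1 = u/||u|| ≈ (0.7071, 0.7071) (||v_1|| = 1).

λ_1 = 11,  λ_2 = 7;  v_1 ≈ (0.7071, 0.7071)


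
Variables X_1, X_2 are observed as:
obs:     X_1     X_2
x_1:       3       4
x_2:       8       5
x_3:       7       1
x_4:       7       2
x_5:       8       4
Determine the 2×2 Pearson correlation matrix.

Step 1 — column means:
  mean(X_1) = (3 + 8 + 7 + 7 + 8) / 5 = 33/5 = 6.6
  mean(X_2) = (4 + 5 + 1 + 2 + 4) / 5 = 16/5 = 3.2

Step 2 — sample variances and covariances s[i,j] = (1/(n-1)) · Σ_k (x_{k,i} - mean_i) · (x_{k,j} - mean_j), with n-1 = 4:
  s[X_1,X_1] = ((-3.6)·(-3.6) + (1.4)·(1.4) + (0.4)·(0.4) + (0.4)·(0.4) + (1.4)·(1.4)) / 4 = 17.2/4 = 4.3
  s[X_1,X_2] = ((-3.6)·(0.8) + (1.4)·(1.8) + (0.4)·(-2.2) + (0.4)·(-1.2) + (1.4)·(0.8)) / 4 = -0.6/4 = -0.15
  s[X_2,X_2] = ((0.8)·(0.8) + (1.8)·(1.8) + (-2.2)·(-2.2) + (-1.2)·(-1.2) + (0.8)·(0.8)) / 4 = 10.8/4 = 2.7
  Sample standard deviations s_i = √(s[i,i]):
  s(X_1) = √(4.3) = 2.0736
  s(X_2) = √(2.7) = 1.6432

Step 3 — r_{ij} = s_{ij} / (s_i · s_j):
  r[X_1,X_1] = 1 (diagonal).
  r[X_1,X_2] = -0.15 / (2.0736 · 1.6432) = -0.15 / 3.4073 = -0.044
  r[X_2,X_2] = 1 (diagonal).

R is symmetric with unit diagonal. Assembling:

R = [[1, -0.044],
 [-0.044, 1]]


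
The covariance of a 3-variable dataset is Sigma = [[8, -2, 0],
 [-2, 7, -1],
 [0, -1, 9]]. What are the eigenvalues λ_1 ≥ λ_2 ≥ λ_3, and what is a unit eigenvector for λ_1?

Step 1 — characteristic polynomial p(λ) = det(λI - Sigma) = λ³ - tr·λ² + c_1·λ - det, where tr = trace, c_1 = sum of the principal 2×2 minors, det = det(Sigma):
  tr = 8 + 7 + 9 = 24,
  c_1 = (8·7 - (-2)²) + (8·9 - (0)²) + (7·9 - (-1)²) = 52 + 72 + 62 = 186,
  det = 8·(7·9 - (-1)²) - (-2)·((-2)·9 - (-1)·(0)) + (0)·((-2)·(-1) - 7·(0)) = 8·(62) - (-2)·(-18) + (0)·(2) = 460.
  So p(λ) = λ³ - 24λ² + 186λ - 460.
Step 2 — look for an integer root (rational root theorem: any rational root is an integer divisor of 460). Testing λ = 10:
  p(10) = 1000 - 2400 + 1860 - 460 = 0  ✓
  Dividing out (λ - 10): p(λ) = (λ - 10)(λ² - 14λ + 46).
Step 3 — remaining eigenvalues from the quadratic λ² - 14λ + 46 = 0:
  Δ = 14² - 4·46 = 196 - 184 = 12,  λ = (14 ± √12)/2 = (14 ± 3.4641)/2 ≈ 8.7321 or 5.2679.
  Sorted: λ_1 = 10,  λ_2 = 8.7321,  λ_3 = 5.2679  (check: sum = 24 = tr ✓).

Step 4 — unit eigenvector for λ_1 = 10: v spans the null space of (Sigma - λ_1 I), whose rows are
  r_1 = (-2, -2, 0),  r_2 = (-2, -3, -1),  r_3 = (0, -1, -1).
  v is orthogonal to every row, so take v ∝ r_1 × r_2 = ((-2)·(-1) - (0)·(-3), (0)·(-2) - (-2)·(-1), (-2)·(-3) - (-2)·(-2)) = (2, -2, 2).
  Rescale (divide by 2): u = (1, -1, 1).
  ||u|| = √((1)² + (-1)² + (1)²) = √(3) ≈ 1.7321,  v_1 = u/||u|| ≈ (0.5774, -0.5774, 0.5774) (||v_1|| = 1).

λ_1 = 10,  λ_2 = 8.7321,  λ_3 = 5.2679;  v_1 ≈ (0.5774, -0.5774, 0.5774)
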